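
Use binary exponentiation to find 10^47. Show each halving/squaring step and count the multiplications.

Computing 10^47 by squaring (build up from 10^1; each line after the first costs one multiplication):

10^1 = 10
10^2 = (10^1)^2 = 10^2 = 100
10^4 = (10^2)^2 = 100^2 = 10000
10^5 = 10 * 10^4 = 10 * 10000 = 100000
10^10 = (10^5)^2 = 100000^2 = 10000000000
10^11 = 10 * 10^10 = 10 * 10000000000 = 100000000000
10^22 = (10^11)^2 = 100000000000^2 = 10000000000000000000000
10^23 = 10 * 10^22 = 10 * 10000000000000000000000 = 100000000000000000000000
10^46 = (10^23)^2 = 100000000000000000000000^2 = 10000000000000000000000000000000000000000000000
10^47 = 10 * 10^46 = 10 * 10000000000000000000000000000000000000000000000 = 100000000000000000000000000000000000000000000000

Result: 100000000000000000000000000000000000000000000000
Multiplications needed: 9 (9 lines after 10^1)

10^47 = 100000000000000000000000000000000000000000000000. Using exponentiation by squaring, this requires 9 multiplications. The key idea: if the exponent is even, square the half-power; if odd, multiply by the base once.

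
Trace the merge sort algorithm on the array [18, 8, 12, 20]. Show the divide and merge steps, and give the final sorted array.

Merge sort trace:

Split: [18, 8, 12, 20] -> [18, 8] and [12, 20]
  Split: [18, 8] -> [18] and [8]
  Merge: [18] + [8] -> [8, 18]
  Split: [12, 20] -> [12] and [20]
  Merge: [12] + [20] -> [12, 20]
Merge: [8, 18] + [12, 20] -> [8, 12, 18, 20]

Final sorted array: [8, 12, 18, 20]

The merge sort proceeds by recursively splitting the array and merging sorted halves.
After all merges, the sorted array is [8, 12, 18, 20].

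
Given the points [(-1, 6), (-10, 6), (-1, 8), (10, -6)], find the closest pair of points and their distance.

Computing all pairwise distances among 4 points:

d((-1, 6), (-10, 6)) = 9.0
d((-1, 6), (-1, 8)) = 2.0 <-- minimum
d((-1, 6), (10, -6)) = 16.2788
d((-10, 6), (-1, 8)) = 9.2195
d((-10, 6), (10, -6)) = 23.3238
d((-1, 8), (10, -6)) = 17.8045

Closest pair: (-1, 6) and (-1, 8) with distance 2.0

The closest pair is (-1, 6) and (-1, 8) with Euclidean distance 2.0. For 4 points, brute-force pairwise comparison is shown above. For large n, the divide-and-conquer algorithm (sort by x, recurse on halves, check the dividing strip) achieves O(n log n).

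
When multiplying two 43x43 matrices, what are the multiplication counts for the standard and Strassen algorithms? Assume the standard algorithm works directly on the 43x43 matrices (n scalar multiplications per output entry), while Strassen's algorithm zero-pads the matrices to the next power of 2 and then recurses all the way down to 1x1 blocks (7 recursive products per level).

Matrix multiplication for 43x43 matrices:

Strassen's algorithm requires power-of-2 dimensions. Pad 43x43 to 64x64 (next power of 2).

Standard algorithm: 43^3 = 79507 multiplications
Strassen's algorithm: 7^(log2(64)) = 7^6 = 117649 multiplications
Difference: 79507 - 117649 = -38142 (Strassen uses MORE here due to padding overhead — for small or just-over-power-of-2 n, padding can outweigh the per-level savings)

Standard: 79507 multiplications (43^3). Strassen: 117649 multiplications (7^6, after padding to 64x64). Strassen reduces 8 recursive multiplications to 7 at each level.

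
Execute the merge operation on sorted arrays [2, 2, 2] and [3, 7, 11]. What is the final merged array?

Merging process:

Compare 2 vs 3: take 2 from left. Merged: [2]
Compare 2 vs 3: take 2 from left. Merged: [2, 2]
Compare 2 vs 3: take 2 from left. Merged: [2, 2, 2]
Append remaining from right: [3, 7, 11]. Merged: [2, 2, 2, 3, 7, 11]

Final merged array: [2, 2, 2, 3, 7, 11]
Total comparisons: 3

The merged array is [2, 2, 2, 3, 7, 11], requiring 3 comparisons. The merge step runs in O(n) time where n is the total number of elements.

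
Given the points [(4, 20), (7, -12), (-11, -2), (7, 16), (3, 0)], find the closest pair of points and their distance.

Computing all pairwise distances among 5 points:

d((4, 20), (7, -12)) = 32.1403
d((4, 20), (-11, -2)) = 26.6271
d((4, 20), (7, 16)) = 5.0 <-- minimum
d((4, 20), (3, 0)) = 20.025
d((7, -12), (-11, -2)) = 20.5913
d((7, -12), (7, 16)) = 28.0
d((7, -12), (3, 0)) = 12.6491
d((-11, -2), (7, 16)) = 25.4558
d((-11, -2), (3, 0)) = 14.1421
d((7, 16), (3, 0)) = 16.4924

Closest pair: (4, 20) and (7, 16) with distance 5.0

The closest pair is (4, 20) and (7, 16) with Euclidean distance 5.0. For 5 points, brute-force pairwise comparison is shown above. For large n, the divide-and-conquer algorithm (sort by x, recurse on halves, check the dividing strip) achieves O(n log n).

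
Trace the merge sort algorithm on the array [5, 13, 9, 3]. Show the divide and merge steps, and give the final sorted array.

Merge sort trace:

Split: [5, 13, 9, 3] -> [5, 13] and [9, 3]
  Split: [5, 13] -> [5] and [13]
  Merge: [5] + [13] -> [5, 13]
  Split: [9, 3] -> [9] and [3]
  Merge: [9] + [3] -> [3, 9]
Merge: [5, 13] + [3, 9] -> [3, 5, 9, 13]

Final sorted array: [3, 5, 9, 13]

The merge sort proceeds by recursively splitting the array and merging sorted halves.
After all merges, the sorted array is [3, 5, 9, 13].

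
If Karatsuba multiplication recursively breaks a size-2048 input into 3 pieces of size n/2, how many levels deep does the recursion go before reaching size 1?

For divide and conquer with division factor 2:

Problem sizes at each level:
Level 0: 2048
Level 1: 1024
Level 2: 512
Level 3: 256
Level 4: 128
Level 5: 64
Level 6: 32
Level 7: 16
Level 8: 8
Level 9: 4
Level 10: 2
Level 11: 1

The root is level 0 and the size-1 base case is level 11 (the tree spans levels 0 through 11, i.e. 12 levels counting the root), so the depth is the number of divisions: log_2(2048) = 11

The recursion tree depth is log_2(2048) = 11. At each level, the problem size is divided by 2, so it takes 11 divisions to reduce to a base case of size 1. The algorithm makes 3 recursive calls at each level.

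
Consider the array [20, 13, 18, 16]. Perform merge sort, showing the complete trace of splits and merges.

Merge sort trace:

Split: [20, 13, 18, 16] -> [20, 13] and [18, 16]
  Split: [20, 13] -> [20] and [13]
  Merge: [20] + [13] -> [13, 20]
  Split: [18, 16] -> [18] and [16]
  Merge: [18] + [16] -> [16, 18]
Merge: [13, 20] + [16, 18] -> [13, 16, 18, 20]

Final sorted array: [13, 16, 18, 20]

The merge sort proceeds by recursively splitting the array and merging sorted halves.
After all merges, the sorted array is [13, 16, 18, 20].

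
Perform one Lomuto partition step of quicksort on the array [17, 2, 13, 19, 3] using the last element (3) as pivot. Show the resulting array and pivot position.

Lomuto partition with pivot = 3:

Initial array: [17, 2, 13, 19, 3]

arr[0]=17 > 3: no swap
arr[1]=2 <= 3: swap with position 0, array becomes [2, 17, 13, 19, 3]
arr[2]=13 > 3: no swap
arr[3]=19 > 3: no swap

Place pivot at position 1: [2, 3, 13, 19, 17]
Pivot position: 1

After partitioning with pivot 3, the array becomes [2, 3, 13, 19, 17]. The pivot is placed at index 1. All elements to the left of the pivot are <= 3, and all elements to the right are > 3.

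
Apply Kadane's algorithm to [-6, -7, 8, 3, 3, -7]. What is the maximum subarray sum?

Using Kadane's algorithm on [-6, -7, 8, 3, 3, -7]:

Scanning through the array:
Position 1 (value -7): max_ending_here = -7, max_so_far = -6
Position 2 (value 8): max_ending_here = 8, max_so_far = 8
Position 3 (value 3): max_ending_here = 11, max_so_far = 11
Position 4 (value 3): max_ending_here = 14, max_so_far = 14
Position 5 (value -7): max_ending_here = 7, max_so_far = 14

Maximum subarray: [8, 3, 3]
Maximum sum: 14

The maximum subarray is [8, 3, 3] with sum 14. This subarray runs from index 2 to index 4.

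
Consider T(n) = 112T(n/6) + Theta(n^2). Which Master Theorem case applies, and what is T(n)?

Master Theorem for T(n) = 112T(n/6) + O(n^2):

a = 112, b = 6, c = 2
log_b(a) = log_6(112) = 2.6334

Case 1: c = 2 < log_6(112) = 2.6334
T(n) = O(n^(log_6 112))

For T(n) = 112T(n/6) + O(n^2): log_6(112) = 2.6334. This is Case 1 of the Master Theorem (c < log_b(a), work dominated by leaves), giving O(n^(log_6 112)).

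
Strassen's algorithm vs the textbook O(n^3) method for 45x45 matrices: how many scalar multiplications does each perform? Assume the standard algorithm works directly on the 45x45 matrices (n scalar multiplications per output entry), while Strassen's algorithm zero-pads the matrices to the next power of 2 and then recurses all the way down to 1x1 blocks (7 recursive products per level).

Matrix multiplication for 45x45 matrices:

Strassen's algorithm requires power-of-2 dimensions. Pad 45x45 to 64x64 (next power of 2).

Standard algorithm: 45^3 = 91125 multiplications
Strassen's algorithm: 7^(log2(64)) = 7^6 = 117649 multiplications
Difference: 91125 - 117649 = -26524 (Strassen uses MORE here due to padding overhead — for small or just-over-power-of-2 n, padding can outweigh the per-level savings)

Standard: 91125 multiplications (45^3). Strassen: 117649 multiplications (7^6, after padding to 64x64). Strassen reduces 8 recursive multiplications to 7 at each level.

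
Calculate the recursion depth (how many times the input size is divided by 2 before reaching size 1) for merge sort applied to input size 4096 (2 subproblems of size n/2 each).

For divide and conquer with division factor 2:

Problem sizes at each level:
Level 0: 4096
Level 1: 2048
Level 2: 1024
Level 3: 512
Level 4: 256
Level 5: 128
Level 6: 64
Level 7: 32
Level 8: 16
Level 9: 8
Level 10: 4
Level 11: 2
Level 12: 1

The root is level 0 and the size-1 base case is level 12 (the tree spans levels 0 through 12, i.e. 13 levels counting the root), so the depth is the number of divisions: log_2(4096) = 12

The recursion tree depth is log_2(4096) = 12. At each level, the problem size is divided by 2, so it takes 12 divisions to reduce to a base case of size 1. The algorithm makes 2 recursive calls at each level.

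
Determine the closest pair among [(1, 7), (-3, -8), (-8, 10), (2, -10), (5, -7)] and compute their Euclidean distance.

Computing all pairwise distances among 5 points:

d((1, 7), (-3, -8)) = 15.5242
d((1, 7), (-8, 10)) = 9.4868
d((1, 7), (2, -10)) = 17.0294
d((1, 7), (5, -7)) = 14.5602
d((-3, -8), (-8, 10)) = 18.6815
d((-3, -8), (2, -10)) = 5.3852
d((-3, -8), (5, -7)) = 8.0623
d((-8, 10), (2, -10)) = 22.3607
d((-8, 10), (5, -7)) = 21.4009
d((2, -10), (5, -7)) = 4.2426 <-- minimum

Closest pair: (2, -10) and (5, -7) with distance 4.2426

The closest pair is (2, -10) and (5, -7) with Euclidean distance 4.2426. For 5 points, brute-force pairwise comparison is shown above. For large n, the divide-and-conquer algorithm (sort by x, recurse on halves, check the dividing strip) achieves O(n log n).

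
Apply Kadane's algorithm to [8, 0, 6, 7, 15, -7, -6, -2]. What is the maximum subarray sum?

Using Kadane's algorithm on [8, 0, 6, 7, 15, -7, -6, -2]:

Scanning through the array:
Position 1 (value 0): max_ending_here = 8, max_so_far = 8
Position 2 (value 6): max_ending_here = 14, max_so_far = 14
Position 3 (value 7): max_ending_here = 21, max_so_far = 21
Position 4 (value 15): max_ending_here = 36, max_so_far = 36
Position 5 (value -7): max_ending_here = 29, max_so_far = 36
Position 6 (value -6): max_ending_here = 23, max_so_far = 36
Position 7 (value -2): max_ending_here = 21, max_so_far = 36

Maximum subarray: [8, 0, 6, 7, 15]
Maximum sum: 36

The maximum subarray is [8, 0, 6, 7, 15] with sum 36. This subarray runs from index 0 to index 4.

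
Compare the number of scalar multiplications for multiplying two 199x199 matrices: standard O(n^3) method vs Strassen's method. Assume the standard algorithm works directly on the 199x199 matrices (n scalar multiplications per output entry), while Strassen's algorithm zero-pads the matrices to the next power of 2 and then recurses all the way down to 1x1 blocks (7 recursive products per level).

Matrix multiplication for 199x199 matrices:

Strassen's algorithm requires power-of-2 dimensions. Pad 199x199 to 256x256 (next power of 2).

Standard algorithm: 199^3 = 7880599 multiplications
Strassen's algorithm: 7^(log2(256)) = 7^8 = 5764801 multiplications
Savings: 7880599 - 5764801 = 2115798 multiplications

Standard: 7880599 multiplications (199^3). Strassen: 5764801 multiplications (7^8, after padding to 256x256). Strassen reduces 8 recursive multiplications to 7 at each level.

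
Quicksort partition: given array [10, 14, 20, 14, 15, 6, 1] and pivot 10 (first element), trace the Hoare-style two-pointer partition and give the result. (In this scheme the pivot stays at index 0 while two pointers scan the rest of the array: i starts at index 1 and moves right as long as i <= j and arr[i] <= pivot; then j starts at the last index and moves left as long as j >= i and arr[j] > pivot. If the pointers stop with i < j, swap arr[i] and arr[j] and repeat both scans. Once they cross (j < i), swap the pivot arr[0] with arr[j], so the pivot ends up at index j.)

Hoare-style two-pointer partition with pivot = 10:

Initial array: [10, 14, 20, 14, 15, 6, 1]

Pointers start at i = 1, j = 6.
i stops at index 1 (arr[1]=14 > 10), j stops at index 6 (arr[6]=1 <= 10): swap arr[1] and arr[6], array becomes [10, 1, 20, 14, 15, 6, 14]
i stops at index 2 (arr[2]=20 > 10), j stops at index 5 (arr[5]=6 <= 10): swap arr[2] and arr[5], array becomes [10, 1, 6, 14, 15, 20, 14]
i ends at 3, j ends at 2: the pointers have crossed (j < i), so scanning stops.

Swap pivot arr[0] with arr[2] to place pivot at position 2: [6, 1, 10, 14, 15, 20, 14]
Pivot position: 2

After partitioning with pivot 10, the array becomes [6, 1, 10, 14, 15, 20, 14]. The pivot is placed at index 2. All elements to the left of the pivot are <= 10, and all elements to the right are > 10.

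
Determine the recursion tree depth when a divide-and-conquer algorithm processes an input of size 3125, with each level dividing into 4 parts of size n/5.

For divide and conquer with division factor 5:

Problem sizes at each level:
Level 0: 3125
Level 1: 625
Level 2: 125
Level 3: 25
Level 4: 5
Level 5: 1

The root is level 0 and the size-1 base case is level 5 (the tree spans levels 0 through 5, i.e. 6 levels counting the root), so the depth is the number of divisions: log_5(3125) = 5

The recursion tree depth is log_5(3125) = 5. At each level, the problem size is divided by 5, so it takes 5 divisions to reduce to a base case of size 1. The algorithm makes 4 recursive calls at each level.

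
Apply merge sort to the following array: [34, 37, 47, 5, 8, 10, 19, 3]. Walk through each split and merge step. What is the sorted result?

Merge sort trace:

Split: [34, 37, 47, 5, 8, 10, 19, 3] -> [34, 37, 47, 5] and [8, 10, 19, 3]
  Split: [34, 37, 47, 5] -> [34, 37] and [47, 5]
    Split: [34, 37] -> [34] and [37]
    Merge: [34] + [37] -> [34, 37]
    Split: [47, 5] -> [47] and [5]
    Merge: [47] + [5] -> [5, 47]
  Merge: [34, 37] + [5, 47] -> [5, 34, 37, 47]
  Split: [8, 10, 19, 3] -> [8, 10] and [19, 3]
    Split: [8, 10] -> [8] and [10]
    Merge: [8] + [10] -> [8, 10]
    Split: [19, 3] -> [19] and [3]
    Merge: [19] + [3] -> [3, 19]
  Merge: [8, 10] + [3, 19] -> [3, 8, 10, 19]
Merge: [5, 34, 37, 47] + [3, 8, 10, 19] -> [3, 5, 8, 10, 19, 34, 37, 47]

Final sorted array: [3, 5, 8, 10, 19, 34, 37, 47]

The merge sort proceeds by recursively splitting the array and merging sorted halves.
After all merges, the sorted array is [3, 5, 8, 10, 19, 34, 37, 47].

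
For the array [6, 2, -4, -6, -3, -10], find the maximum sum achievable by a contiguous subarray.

Using Kadane's algorithm on [6, 2, -4, -6, -3, -10]:

Scanning through the array:
Position 1 (value 2): max_ending_here = 8, max_so_far = 8
Position 2 (value -4): max_ending_here = 4, max_so_far = 8
Position 3 (value -6): max_ending_here = -2, max_so_far = 8
Position 4 (value -3): max_ending_here = -3, max_so_far = 8
Position 5 (value -10): max_ending_here = -10, max_so_far = 8

Maximum subarray: [6, 2]
Maximum sum: 8

The maximum subarray is [6, 2] with sum 8. This subarray runs from index 0 to index 1.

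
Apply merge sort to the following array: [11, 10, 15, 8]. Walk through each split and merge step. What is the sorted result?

Merge sort trace:

Split: [11, 10, 15, 8] -> [11, 10] and [15, 8]
  Split: [11, 10] -> [11] and [10]
  Merge: [11] + [10] -> [10, 11]
  Split: [15, 8] -> [15] and [8]
  Merge: [15] + [8] -> [8, 15]
Merge: [10, 11] + [8, 15] -> [8, 10, 11, 15]

Final sorted array: [8, 10, 11, 15]

The merge sort proceeds by recursively splitting the array and merging sorted halves.
After all merges, the sorted array is [8, 10, 11, 15].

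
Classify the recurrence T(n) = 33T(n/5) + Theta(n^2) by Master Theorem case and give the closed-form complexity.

Master Theorem for T(n) = 33T(n/5) + O(n^2):

a = 33, b = 5, c = 2
log_b(a) = log_5(33) = 2.1725

Case 1: c = 2 < log_5(33) = 2.1725
T(n) = O(n^(log_5 33))

For T(n) = 33T(n/5) + O(n^2): log_5(33) = 2.1725. This is Case 1 of the Master Theorem (c < log_b(a), work dominated by leaves), giving O(n^(log_5 33)).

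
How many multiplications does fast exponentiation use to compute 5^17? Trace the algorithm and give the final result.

Computing 5^17 by squaring (build up from 5^1; each line after the first costs one multiplication):

5^1 = 5
5^2 = (5^1)^2 = 5^2 = 25
5^4 = (5^2)^2 = 25^2 = 625
5^8 = (5^4)^2 = 625^2 = 390625
5^16 = (5^8)^2 = 390625^2 = 152587890625
5^17 = 5 * 5^16 = 5 * 152587890625 = 762939453125

Result: 762939453125
Multiplications needed: 5 (5 lines after 5^1)

5^17 = 762939453125. Using exponentiation by squaring, this requires 5 multiplications. The key idea: if the exponent is even, square the half-power; if odd, multiply by the base once.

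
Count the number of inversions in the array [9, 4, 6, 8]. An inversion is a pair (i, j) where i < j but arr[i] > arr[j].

Finding inversions in [9, 4, 6, 8]:

(0, 1): arr[0]=9 > arr[1]=4
(0, 2): arr[0]=9 > arr[2]=6
(0, 3): arr[0]=9 > arr[3]=8

Total inversions: 3

The array has 3 inversion(s): (0,1), (0,2), (0,3). Each pair (i,j) satisfies i < j and arr[i] > arr[j].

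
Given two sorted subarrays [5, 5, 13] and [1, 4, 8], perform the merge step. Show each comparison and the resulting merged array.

Merging process:

Compare 5 vs 1: take 1 from right. Merged: [1]
Compare 5 vs 4: take 4 from right. Merged: [1, 4]
Compare 5 vs 8: take 5 from left. Merged: [1, 4, 5]
Compare 5 vs 8: take 5 from left. Merged: [1, 4, 5, 5]
Compare 13 vs 8: take 8 from right. Merged: [1, 4, 5, 5, 8]
Append remaining from left: [13]. Merged: [1, 4, 5, 5, 8, 13]

Final merged array: [1, 4, 5, 5, 8, 13]
Total comparisons: 5

The merged array is [1, 4, 5, 5, 8, 13], requiring 5 comparisons. The merge step runs in O(n) time where n is the total number of elements.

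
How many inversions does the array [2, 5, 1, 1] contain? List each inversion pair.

Finding inversions in [2, 5, 1, 1]:

(0, 2): arr[0]=2 > arr[2]=1
(0, 3): arr[0]=2 > arr[3]=1
(1, 2): arr[1]=5 > arr[2]=1
(1, 3): arr[1]=5 > arr[3]=1

Total inversions: 4

The array has 4 inversion(s): (0,2), (0,3), (1,2), (1,3). Each pair (i,j) satisfies i < j and arr[i] > arr[j].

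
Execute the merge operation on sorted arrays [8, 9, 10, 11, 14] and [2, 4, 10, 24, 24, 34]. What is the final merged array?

Merging process:

Compare 8 vs 2: take 2 from right. Merged: [2]
Compare 8 vs 4: take 4 from right. Merged: [2, 4]
Compare 8 vs 10: take 8 from left. Merged: [2, 4, 8]
Compare 9 vs 10: take 9 from left. Merged: [2, 4, 8, 9]
Compare 10 vs 10: take 10 from left. Merged: [2, 4, 8, 9, 10]
Compare 11 vs 10: take 10 from right. Merged: [2, 4, 8, 9, 10, 10]
Compare 11 vs 24: take 11 from left. Merged: [2, 4, 8, 9, 10, 10, 11]
Compare 14 vs 24: take 14 from left. Merged: [2, 4, 8, 9, 10, 10, 11, 14]
Append remaining from right: [24, 24, 34]. Merged: [2, 4, 8, 9, 10, 10, 11, 14, 24, 24, 34]

Final merged array: [2, 4, 8, 9, 10, 10, 11, 14, 24, 24, 34]
Total comparisons: 8

The merged array is [2, 4, 8, 9, 10, 10, 11, 14, 24, 24, 34], requiring 8 comparisons. The merge step runs in O(n) time where n is the total number of elements.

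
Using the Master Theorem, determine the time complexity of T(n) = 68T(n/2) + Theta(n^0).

Master Theorem for T(n) = 68T(n/2) + O(n^0):

a = 68, b = 2, c = 0
log_b(a) = log_2(68) = 6.0875

Case 1: c = 0 < log_2(68) = 6.0875
T(n) = O(n^(log_2 68))

For T(n) = 68T(n/2) + O(n^0): log_2(68) = 6.0875. This is Case 1 of the Master Theorem (c < log_b(a), work dominated by leaves), giving O(n^(log_2 68)).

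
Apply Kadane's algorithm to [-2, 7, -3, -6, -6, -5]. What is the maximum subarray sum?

Using Kadane's algorithm on [-2, 7, -3, -6, -6, -5]:

Scanning through the array:
Position 1 (value 7): max_ending_here = 7, max_so_far = 7
Position 2 (value -3): max_ending_here = 4, max_so_far = 7
Position 3 (value -6): max_ending_here = -2, max_so_far = 7
Position 4 (value -6): max_ending_here = -6, max_so_far = 7
Position 5 (value -5): max_ending_here = -5, max_so_far = 7

Maximum subarray: [7]
Maximum sum: 7

The maximum subarray is [7] with sum 7. This subarray runs from index 1 to index 1.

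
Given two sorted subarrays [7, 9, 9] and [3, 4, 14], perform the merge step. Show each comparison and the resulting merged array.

Merging process:

Compare 7 vs 3: take 3 from right. Merged: [3]
Compare 7 vs 4: take 4 from right. Merged: [3, 4]
Compare 7 vs 14: take 7 from left. Merged: [3, 4, 7]
Compare 9 vs 14: take 9 from left. Merged: [3, 4, 7, 9]
Compare 9 vs 14: take 9 from left. Merged: [3, 4, 7, 9, 9]
Append remaining from right: [14]. Merged: [3, 4, 7, 9, 9, 14]

Final merged array: [3, 4, 7, 9, 9, 14]
Total comparisons: 5

The merged array is [3, 4, 7, 9, 9, 14], requiring 5 comparisons. The merge step runs in O(n) time where n is the total number of elements.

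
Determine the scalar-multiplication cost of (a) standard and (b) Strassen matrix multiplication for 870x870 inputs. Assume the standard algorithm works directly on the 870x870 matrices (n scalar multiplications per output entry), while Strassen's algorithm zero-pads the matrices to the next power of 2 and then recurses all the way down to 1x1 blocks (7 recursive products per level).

Matrix multiplication for 870x870 matrices:

Strassen's algorithm requires power-of-2 dimensions. Pad 870x870 to 1024x1024 (next power of 2).

Standard algorithm: 870^3 = 658503000 multiplications
Strassen's algorithm: 7^(log2(1024)) = 7^10 = 282475249 multiplications
Savings: 658503000 - 282475249 = 376027751 multiplications

Standard: 658503000 multiplications (870^3). Strassen: 282475249 multiplications (7^10, after padding to 1024x1024). Strassen reduces 8 recursive multiplications to 7 at each level.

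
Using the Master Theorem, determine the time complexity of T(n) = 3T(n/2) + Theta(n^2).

Master Theorem for T(n) = 3T(n/2) + O(n^2):

a = 3, b = 2, c = 2
log_b(a) = log_2(3) = 1.5850

Case 3: c = 2 > log_2(3) = 1.5850
T(n) = O(n^2) = O(n^2)

For T(n) = 3T(n/2) + O(n^2): log_2(3) = 1.5850. This is Case 3 of the Master Theorem (c > log_b(a), work dominated by root), giving O(n^2).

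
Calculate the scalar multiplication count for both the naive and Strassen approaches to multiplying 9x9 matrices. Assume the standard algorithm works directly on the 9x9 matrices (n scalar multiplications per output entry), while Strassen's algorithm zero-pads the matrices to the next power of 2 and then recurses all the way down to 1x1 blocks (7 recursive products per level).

Matrix multiplication for 9x9 matrices:

Strassen's algorithm requires power-of-2 dimensions. Pad 9x9 to 16x16 (next power of 2).

Standard algorithm: 9^3 = 729 multiplications
Strassen's algorithm: 7^(log2(16)) = 7^4 = 2401 multiplications
Difference: 729 - 2401 = -1672 (Strassen uses MORE here due to padding overhead — for small or just-over-power-of-2 n, padding can outweigh the per-level savings)

Standard: 729 multiplications (9^3). Strassen: 2401 multiplications (7^4, after padding to 16x16). Strassen reduces 8 recursive multiplications to 7 at each level.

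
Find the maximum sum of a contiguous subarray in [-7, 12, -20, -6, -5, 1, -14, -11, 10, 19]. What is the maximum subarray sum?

Using Kadane's algorithm on [-7, 12, -20, -6, -5, 1, -14, -11, 10, 19]:

Scanning through the array:
Position 1 (value 12): max_ending_here = 12, max_so_far = 12
Position 2 (value -20): max_ending_here = -8, max_so_far = 12
Position 3 (value -6): max_ending_here = -6, max_so_far = 12
Position 4 (value -5): max_ending_here = -5, max_so_far = 12
Position 5 (value 1): max_ending_here = 1, max_so_far = 12
Position 6 (value -14): max_ending_here = -13, max_so_far = 12
Position 7 (value -11): max_ending_here = -11, max_so_far = 12
Position 8 (value 10): max_ending_here = 10, max_so_far = 12
Position 9 (value 19): max_ending_here = 29, max_so_far = 29

Maximum subarray: [10, 19]
Maximum sum: 29

The maximum subarray is [10, 19] with sum 29. This subarray runs from index 8 to index 9.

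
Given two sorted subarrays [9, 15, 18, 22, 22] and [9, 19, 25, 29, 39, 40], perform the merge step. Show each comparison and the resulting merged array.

Merging process:

Compare 9 vs 9: take 9 from left. Merged: [9]
Compare 15 vs 9: take 9 from right. Merged: [9, 9]
Compare 15 vs 19: take 15 from left. Merged: [9, 9, 15]
Compare 18 vs 19: take 18 from left. Merged: [9, 9, 15, 18]
Compare 22 vs 19: take 19 from right. Merged: [9, 9, 15, 18, 19]
Compare 22 vs 25: take 22 from left. Merged: [9, 9, 15, 18, 19, 22]
Compare 22 vs 25: take 22 from left. Merged: [9, 9, 15, 18, 19, 22, 22]
Append remaining from right: [25, 29, 39, 40]. Merged: [9, 9, 15, 18, 19, 22, 22, 25, 29, 39, 40]

Final merged array: [9, 9, 15, 18, 19, 22, 22, 25, 29, 39, 40]
Total comparisons: 7

The merged array is [9, 9, 15, 18, 19, 22, 22, 25, 29, 39, 40], requiring 7 comparisons. The merge step runs in O(n) time where n is the total number of elements.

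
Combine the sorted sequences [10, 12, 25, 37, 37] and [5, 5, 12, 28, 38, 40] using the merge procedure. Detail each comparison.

Merging process:

Compare 10 vs 5: take 5 from right. Merged: [5]
Compare 10 vs 5: take 5 from right. Merged: [5, 5]
Compare 10 vs 12: take 10 from left. Merged: [5, 5, 10]
Compare 12 vs 12: take 12 from left. Merged: [5, 5, 10, 12]
Compare 25 vs 12: take 12 from right. Merged: [5, 5, 10, 12, 12]
Compare 25 vs 28: take 25 from left. Merged: [5, 5, 10, 12, 12, 25]
Compare 37 vs 28: take 28 from right. Merged: [5, 5, 10, 12, 12, 25, 28]
Compare 37 vs 38: take 37 from left. Merged: [5, 5, 10, 12, 12, 25, 28, 37]
Compare 37 vs 38: take 37 from left. Merged: [5, 5, 10, 12, 12, 25, 28, 37, 37]
Append remaining from right: [38, 40]. Merged: [5, 5, 10, 12, 12, 25, 28, 37, 37, 38, 40]

Final merged array: [5, 5, 10, 12, 12, 25, 28, 37, 37, 38, 40]
Total comparisons: 9

The merged array is [5, 5, 10, 12, 12, 25, 28, 37, 37, 38, 40], requiring 9 comparisons. The merge step runs in O(n) time where n is the total number of elements.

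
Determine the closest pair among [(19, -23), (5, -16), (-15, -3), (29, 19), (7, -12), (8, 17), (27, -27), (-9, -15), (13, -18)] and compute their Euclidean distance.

Computing all pairwise distances among 9 points:

d((19, -23), (5, -16)) = 15.6525
d((19, -23), (-15, -3)) = 39.4462
d((19, -23), (29, 19)) = 43.1741
d((19, -23), (7, -12)) = 16.2788
d((19, -23), (8, 17)) = 41.4849
d((19, -23), (27, -27)) = 8.9443
d((19, -23), (-9, -15)) = 29.1204
d((19, -23), (13, -18)) = 7.8102
d((5, -16), (-15, -3)) = 23.8537
d((5, -16), (29, 19)) = 42.4382
d((5, -16), (7, -12)) = 4.4721 <-- minimum
d((5, -16), (8, 17)) = 33.1361
d((5, -16), (27, -27)) = 24.5967
d((5, -16), (-9, -15)) = 14.0357
d((5, -16), (13, -18)) = 8.2462
d((-15, -3), (29, 19)) = 49.1935
d((-15, -3), (7, -12)) = 23.7697
d((-15, -3), (8, 17)) = 30.4795
d((-15, -3), (27, -27)) = 48.3735
d((-15, -3), (-9, -15)) = 13.4164
d((-15, -3), (13, -18)) = 31.7648
d((29, 19), (7, -12)) = 38.0132
d((29, 19), (8, 17)) = 21.095
d((29, 19), (27, -27)) = 46.0435
d((29, 19), (-9, -15)) = 50.9902
d((29, 19), (13, -18)) = 40.3113
d((7, -12), (8, 17)) = 29.0172
d((7, -12), (27, -27)) = 25.0
d((7, -12), (-9, -15)) = 16.2788
d((7, -12), (13, -18)) = 8.4853
d((8, 17), (27, -27)) = 47.927
d((8, 17), (-9, -15)) = 36.2353
d((8, 17), (13, -18)) = 35.3553
d((27, -27), (-9, -15)) = 37.9473
d((27, -27), (13, -18)) = 16.6433
d((-9, -15), (13, -18)) = 22.2036

Closest pair: (5, -16) and (7, -12) with distance 4.4721

The closest pair is (5, -16) and (7, -12) with Euclidean distance 4.4721. For 9 points, brute-force pairwise comparison is shown above. For large n, the divide-and-conquer algorithm (sort by x, recurse on halves, check the dividing strip) achieves O(n log n).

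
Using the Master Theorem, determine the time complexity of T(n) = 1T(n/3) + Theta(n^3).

Master Theorem for T(n) = 1T(n/3) + O(n^3):

a = 1, b = 3, c = 3
log_b(a) = log_3(1) = 0.0000

Case 3: c = 3 > log_3(1) = 0.0000
T(n) = O(n^3) = O(n^3)

For T(n) = 1T(n/3) + O(n^3): log_3(1) = 0.0000. This is Case 3 of the Master Theorem (c > log_b(a), work dominated by root), giving O(n^3).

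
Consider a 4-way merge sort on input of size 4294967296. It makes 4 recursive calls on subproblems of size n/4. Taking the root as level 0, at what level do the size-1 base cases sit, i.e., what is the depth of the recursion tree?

For divide and conquer with division factor 4:

Problem sizes at each level:
Level 0: 4294967296
Level 1: 1073741824
Level 2: 268435456
Level 3: 67108864
Level 4: 16777216
Level 5: 4194304
Level 6: 1048576
Level 7: 262144
Level 8: 65536
Level 9: 16384
Level 10: 4096
Level 11: 1024
Level 12: 256
Level 13: 64
Level 14: 16
Level 15: 4
Level 16: 1

The root is level 0 and the size-1 base case is level 16 (the tree spans levels 0 through 16, i.e. 17 levels counting the root), so the depth is the number of divisions: log_4(4294967296) = 16

The recursion tree depth is log_4(4294967296) = 16. At each level, the problem size is divided by 4, so it takes 16 divisions to reduce to a base case of size 1. The algorithm makes 4 recursive calls at each level.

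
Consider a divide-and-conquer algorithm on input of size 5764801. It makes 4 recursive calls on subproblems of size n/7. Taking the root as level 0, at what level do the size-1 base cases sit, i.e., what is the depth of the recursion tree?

For divide and conquer with division factor 7:

Problem sizes at each level:
Level 0: 5764801
Level 1: 823543
Level 2: 117649
Level 3: 16807
Level 4: 2401
Level 5: 343
Level 6: 49
Level 7: 7
Level 8: 1

The root is level 0 and the size-1 base case is level 8 (the tree spans levels 0 through 8, i.e. 9 levels counting the root), so the depth is the number of divisions: log_7(5764801) = 8

The recursion tree depth is log_7(5764801) = 8. At each level, the problem size is divided by 7, so it takes 8 divisions to reduce to a base case of size 1. The algorithm makes 4 recursive calls at each level.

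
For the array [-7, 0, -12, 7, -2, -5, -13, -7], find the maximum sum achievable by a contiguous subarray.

Using Kadane's algorithm on [-7, 0, -12, 7, -2, -5, -13, -7]:

Scanning through the array:
Position 1 (value 0): max_ending_here = 0, max_so_far = 0
Position 2 (value -12): max_ending_here = -12, max_so_far = 0
Position 3 (value 7): max_ending_here = 7, max_so_far = 7
Position 4 (value -2): max_ending_here = 5, max_so_far = 7
Position 5 (value -5): max_ending_here = 0, max_so_far = 7
Position 6 (value -13): max_ending_here = -13, max_so_far = 7
Position 7 (value -7): max_ending_here = -7, max_so_far = 7

Maximum subarray: [7]
Maximum sum: 7

The maximum subarray is [7] with sum 7. This subarray runs from index 3 to index 3.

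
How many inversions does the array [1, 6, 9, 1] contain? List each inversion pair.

Finding inversions in [1, 6, 9, 1]:

(1, 3): arr[1]=6 > arr[3]=1
(2, 3): arr[2]=9 > arr[3]=1

Total inversions: 2

The array has 2 inversion(s): (1,3), (2,3). Each pair (i,j) satisfies i < j and arr[i] > arr[j].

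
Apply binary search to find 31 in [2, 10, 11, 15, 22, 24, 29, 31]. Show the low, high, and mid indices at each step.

Binary search for 31 in [2, 10, 11, 15, 22, 24, 29, 31]:

lo=0, hi=7, mid=3, arr[mid]=15 -> 15 < 31, search right half
lo=4, hi=7, mid=5, arr[mid]=24 -> 24 < 31, search right half
lo=6, hi=7, mid=6, arr[mid]=29 -> 29 < 31, search right half
lo=7, hi=7, mid=7, arr[mid]=31 -> Found target at index 7!

Binary search finds 31 at index 7 after 4 comparisons. The search repeatedly halves the search space by comparing with the middle element.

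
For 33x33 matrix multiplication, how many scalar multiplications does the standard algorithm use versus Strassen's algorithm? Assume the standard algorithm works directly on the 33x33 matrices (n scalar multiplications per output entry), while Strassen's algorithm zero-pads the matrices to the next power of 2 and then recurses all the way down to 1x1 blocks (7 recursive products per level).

Matrix multiplication for 33x33 matrices:

Strassen's algorithm requires power-of-2 dimensions. Pad 33x33 to 64x64 (next power of 2).

Standard algorithm: 33^3 = 35937 multiplications
Strassen's algorithm: 7^(log2(64)) = 7^6 = 117649 multiplications
Difference: 35937 - 117649 = -81712 (Strassen uses MORE here due to padding overhead — for small or just-over-power-of-2 n, padding can outweigh the per-level savings)

Standard: 35937 multiplications (33^3). Strassen: 117649 multiplications (7^6, after padding to 64x64). Strassen reduces 8 recursive multiplications to 7 at each level.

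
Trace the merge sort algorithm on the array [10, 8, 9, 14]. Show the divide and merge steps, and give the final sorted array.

Merge sort trace:

Split: [10, 8, 9, 14] -> [10, 8] and [9, 14]
  Split: [10, 8] -> [10] and [8]
  Merge: [10] + [8] -> [8, 10]
  Split: [9, 14] -> [9] and [14]
  Merge: [9] + [14] -> [9, 14]
Merge: [8, 10] + [9, 14] -> [8, 9, 10, 14]

Final sorted array: [8, 9, 10, 14]

The merge sort proceeds by recursively splitting the array and merging sorted halves.
After all merges, the sorted array is [8, 9, 10, 14].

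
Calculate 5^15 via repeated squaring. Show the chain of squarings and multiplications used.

Computing 5^15 by squaring (build up from 5^1; each line after the first costs one multiplication):

5^1 = 5
5^2 = (5^1)^2 = 5^2 = 25
5^3 = 5 * 5^2 = 5 * 25 = 125
5^6 = (5^3)^2 = 125^2 = 15625
5^7 = 5 * 5^6 = 5 * 15625 = 78125
5^14 = (5^7)^2 = 78125^2 = 6103515625
5^15 = 5 * 5^14 = 5 * 6103515625 = 30517578125

Result: 30517578125
Multiplications needed: 6 (6 lines after 5^1)

5^15 = 30517578125. Using exponentiation by squaring, this requires 6 multiplications. The key idea: if the exponent is even, square the half-power; if odd, multiply by the base once.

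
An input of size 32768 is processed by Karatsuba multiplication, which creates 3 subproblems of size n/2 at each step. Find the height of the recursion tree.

For divide and conquer with division factor 2:

Problem sizes at each level:
Level 0: 32768
Level 1: 16384
Level 2: 8192
Level 3: 4096
Level 4: 2048
Level 5: 1024
Level 6: 512
Level 7: 256
Level 8: 128
Level 9: 64
Level 10: 32
Level 11: 16
Level 12: 8
Level 13: 4
Level 14: 2
Level 15: 1

The root is level 0 and the size-1 base case is level 15 (the tree spans levels 0 through 15, i.e. 16 levels counting the root), so the depth is the number of divisions: log_2(32768) = 15

The recursion tree depth is log_2(32768) = 15. At each level, the problem size is divided by 2, so it takes 15 divisions to reduce to a base case of size 1. The algorithm makes 3 recursive calls at each level.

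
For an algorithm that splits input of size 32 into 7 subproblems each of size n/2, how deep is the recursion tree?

For divide and conquer with division factor 2:

Problem sizes at each level:
Level 0: 32
Level 1: 16
Level 2: 8
Level 3: 4
Level 4: 2
Level 5: 1

The root is level 0 and the size-1 base case is level 5 (the tree spans levels 0 through 5, i.e. 6 levels counting the root), so the depth is the number of divisions: log_2(32) = 5

The recursion tree depth is log_2(32) = 5. At each level, the problem size is divided by 2, so it takes 5 divisions to reduce to a base case of size 1. The algorithm makes 7 recursive calls at each level.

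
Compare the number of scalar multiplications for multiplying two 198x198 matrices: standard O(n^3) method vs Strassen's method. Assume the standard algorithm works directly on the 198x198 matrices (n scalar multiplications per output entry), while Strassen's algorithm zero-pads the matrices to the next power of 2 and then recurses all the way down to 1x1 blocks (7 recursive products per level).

Matrix multiplication for 198x198 matrices:

Strassen's algorithm requires power-of-2 dimensions. Pad 198x198 to 256x256 (next power of 2).

Standard algorithm: 198^3 = 7762392 multiplications
Strassen's algorithm: 7^(log2(256)) = 7^8 = 5764801 multiplications
Savings: 7762392 - 5764801 = 1997591 multiplications

Standard: 7762392 multiplications (198^3). Strassen: 5764801 multiplications (7^8, after padding to 256x256). Strassen reduces 8 recursive multiplications to 7 at each level.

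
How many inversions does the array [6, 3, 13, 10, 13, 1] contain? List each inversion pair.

Finding inversions in [6, 3, 13, 10, 13, 1]:

(0, 1): arr[0]=6 > arr[1]=3
(0, 5): arr[0]=6 > arr[5]=1
(1, 5): arr[1]=3 > arr[5]=1
(2, 3): arr[2]=13 > arr[3]=10
(2, 5): arr[2]=13 > arr[5]=1
(3, 5): arr[3]=10 > arr[5]=1
(4, 5): arr[4]=13 > arr[5]=1

Total inversions: 7

The array has 7 inversion(s): (0,1), (0,5), (1,5), (2,3), (2,5), (3,5), (4,5). Each pair (i,j) satisfies i < j and arr[i] > arr[j].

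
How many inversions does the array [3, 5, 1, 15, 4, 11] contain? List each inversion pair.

Finding inversions in [3, 5, 1, 15, 4, 11]:

(0, 2): arr[0]=3 > arr[2]=1
(1, 2): arr[1]=5 > arr[2]=1
(1, 4): arr[1]=5 > arr[4]=4
(3, 4): arr[3]=15 > arr[4]=4
(3, 5): arr[3]=15 > arr[5]=11

Total inversions: 5

The array has 5 inversion(s): (0,2), (1,2), (1,4), (3,4), (3,5). Each pair (i,j) satisfies i < j and arr[i] > arr[j].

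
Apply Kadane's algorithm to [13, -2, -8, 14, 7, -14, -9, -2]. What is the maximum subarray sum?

Using Kadane's algorithm on [13, -2, -8, 14, 7, -14, -9, -2]:

Scanning through the array:
Position 1 (value -2): max_ending_here = 11, max_so_far = 13
Position 2 (value -8): max_ending_here = 3, max_so_far = 13
Position 3 (value 14): max_ending_here = 17, max_so_far = 17
Position 4 (value 7): max_ending_here = 24, max_so_far = 24
Position 5 (value -14): max_ending_here = 10, max_so_far = 24
Position 6 (value -9): max_ending_here = 1, max_so_far = 24
Position 7 (value -2): max_ending_here = -1, max_so_far = 24

Maximum subarray: [13, -2, -8, 14, 7]
Maximum sum: 24

The maximum subarray is [13, -2, -8, 14, 7] with sum 24. This subarray runs from index 0 to index 4.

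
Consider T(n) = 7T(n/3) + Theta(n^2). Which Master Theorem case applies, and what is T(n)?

Master Theorem for T(n) = 7T(n/3) + O(n^2):

a = 7, b = 3, c = 2
log_b(a) = log_3(7) = 1.7712

Case 3: c = 2 > log_3(7) = 1.7712
T(n) = O(n^2) = O(n^2)

For T(n) = 7T(n/3) + O(n^2): log_3(7) = 1.7712. This is Case 3 of the Master Theorem (c > log_b(a), work dominated by root), giving O(n^2).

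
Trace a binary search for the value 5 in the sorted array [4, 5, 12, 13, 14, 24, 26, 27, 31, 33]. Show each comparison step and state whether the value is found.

Binary search for 5 in [4, 5, 12, 13, 14, 24, 26, 27, 31, 33]:

lo=0, hi=9, mid=4, arr[mid]=14 -> 14 > 5, search left half
lo=0, hi=3, mid=1, arr[mid]=5 -> Found target at index 1!

Binary search finds 5 at index 1 after 2 comparisons. The search repeatedly halves the search space by comparing with the middle element.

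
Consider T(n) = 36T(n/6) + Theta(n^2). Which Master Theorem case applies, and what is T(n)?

Master Theorem for T(n) = 36T(n/6) + O(n^2):

a = 36, b = 6, c = 2
log_b(a) = log_6(36) = 2.0000

Case 2: c = 2 = log_6(36) = 2.0000
T(n) = O(n^2 log n) = O(n^2 log n)

For T(n) = 36T(n/6) + O(n^2): log_6(36) = 2.0000. This is Case 2 of the Master Theorem (c = log_b(a), equal work at all levels), giving O(n^2 log n).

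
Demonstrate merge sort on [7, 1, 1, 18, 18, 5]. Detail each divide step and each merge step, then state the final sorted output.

Merge sort trace:

Split: [7, 1, 1, 18, 18, 5] -> [7, 1, 1] and [18, 18, 5]
  Split: [7, 1, 1] -> [7] and [1, 1]
    Split: [1, 1] -> [1] and [1]
    Merge: [1] + [1] -> [1, 1]
  Merge: [7] + [1, 1] -> [1, 1, 7]
  Split: [18, 18, 5] -> [18] and [18, 5]
    Split: [18, 5] -> [18] and [5]
    Merge: [18] + [5] -> [5, 18]
  Merge: [18] + [5, 18] -> [5, 18, 18]
Merge: [1, 1, 7] + [5, 18, 18] -> [1, 1, 5, 7, 18, 18]

Final sorted array: [1, 1, 5, 7, 18, 18]

The merge sort proceeds by recursively splitting the array and merging sorted halves.
After all merges, the sorted array is [1, 1, 5, 7, 18, 18].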